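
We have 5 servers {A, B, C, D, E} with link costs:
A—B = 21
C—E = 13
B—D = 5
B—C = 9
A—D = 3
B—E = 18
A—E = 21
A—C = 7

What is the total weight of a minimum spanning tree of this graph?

Prim's algorithm from E:
Step 1: frontier [C—E 13, B—E 18, A—E 21] → take C—E (13); add C.
Step 2: frontier [A—C 7, B—C 9, B—E 18, A—E 21] → take A—C (7); add A.
Step 3: frontier [A—D 3, A—B 21, B—C 9, B—E 18] → take A—D (3); add D.
Step 4: frontier [A—B 21, B—C 9, B—D 5, B—E 18] → take B—D (5); add B.
MST edges: C—E, A—C, A—D, B—D; total weight 13+7+3+5 = 28.

28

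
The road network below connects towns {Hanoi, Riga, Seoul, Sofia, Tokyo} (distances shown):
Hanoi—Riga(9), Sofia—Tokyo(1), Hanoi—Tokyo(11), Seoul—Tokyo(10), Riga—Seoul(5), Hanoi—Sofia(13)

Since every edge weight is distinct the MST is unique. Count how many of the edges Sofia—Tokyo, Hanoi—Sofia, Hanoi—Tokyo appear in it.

Sort edges by weight, then run Kruskal:
Sofia—Tokyo (1): add — endpoints in different components.
Riga—Seoul (5): add — endpoints in different components.
Hanoi—Riga (9): add — endpoints in different components.
Seoul—Tokyo (10): add — endpoints in different components.
MST edge set: {Sofia—Tokyo, Riga—Seoul, Hanoi—Riga, Seoul—Tokyo}.
Of the listed edges, {Sofia—Tokyo} are in the MST → 1.

1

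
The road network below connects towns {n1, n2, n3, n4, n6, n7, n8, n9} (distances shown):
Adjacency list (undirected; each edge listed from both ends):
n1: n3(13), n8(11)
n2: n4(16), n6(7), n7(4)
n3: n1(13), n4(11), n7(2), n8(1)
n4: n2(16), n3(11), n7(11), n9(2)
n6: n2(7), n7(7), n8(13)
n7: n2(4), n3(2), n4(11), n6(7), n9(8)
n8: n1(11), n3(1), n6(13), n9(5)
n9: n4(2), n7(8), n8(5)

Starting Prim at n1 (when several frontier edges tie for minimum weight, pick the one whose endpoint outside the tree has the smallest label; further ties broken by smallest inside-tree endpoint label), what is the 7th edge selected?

n2-n6

Grow the tree from n1 using Prim:
Step 1: frontier [n1–n8 11, n1–n3 13] → take n1–n8 (11); add n8.
Step 2: frontier [n1–n3 13, n3–n8 1, n8–n9 5, n6–n8 13] → take n3–n8 (1); add n3.
Step 3: frontier [n3–n7 2, n3–n4 11, n8–n9 5, n6–n8 13] → take n3–n7 (2); add n7.
Step 4: frontier [n3–n4 11, n2–n7 4, n6–n7 7, n7–n9 8, n4–n7 11, n8–n9 5, n6–n8 13] → take n2–n7 (4); add n2.
Step 5: frontier [n2–n6 7, n2–n4 16, n3–n4 11, n6–n7 7, n7–n9 8, n4–n7 11, n8–n9 5, n6–n8 13] → take n8–n9 (5); add n9.
Step 6: frontier [n2–n6 7, n2–n4 16, n3–n4 11, n6–n7 7, n4–n7 11, n6–n8 13, n4–n9 2] → take n4–n9 (2); add n4.
Step 7: frontier [n2–n6 7, n6–n7 7, n6–n8 13] → take n2–n6 (7); add n6.
The 7th edge added is n2–n6.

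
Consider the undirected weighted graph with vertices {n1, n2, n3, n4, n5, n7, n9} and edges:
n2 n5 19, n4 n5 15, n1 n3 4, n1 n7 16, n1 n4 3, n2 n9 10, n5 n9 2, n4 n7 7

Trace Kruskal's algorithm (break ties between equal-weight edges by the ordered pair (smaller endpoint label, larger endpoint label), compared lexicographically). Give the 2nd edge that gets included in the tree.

n1-n4

Kruskal's algorithm — process edges by increasing weight (ties by edge label):
n5 n9 (2): add — endpoints in different components.
n1 n4 (3): add — endpoints in different components.
n1 n3 (4): add — endpoints in different components.
n4 n7 (7): add — endpoints in different components.
n2 n9 (10): add — endpoints in different components.
n4 n5 (15): add — endpoints in different components.
The 2nd edge added is n1 n4.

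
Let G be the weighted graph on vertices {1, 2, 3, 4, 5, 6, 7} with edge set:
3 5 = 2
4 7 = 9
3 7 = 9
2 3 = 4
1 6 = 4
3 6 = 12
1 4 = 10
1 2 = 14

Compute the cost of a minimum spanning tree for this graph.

Kruskal: consider edges lightest-first.
3 5 (2): add — endpoints in different components.
1 6 (4): add — endpoints in different components.
2 3 (4): add — endpoints in different components.
3 7 (9): add — endpoints in different components.
4 7 (9): add — endpoints in different components.
1 4 (10): add — endpoints in different components.
MST edges: 3 5, 1 6, 2 3, 3 7, 4 7, 1 4; total weight 2+4+4+9+9+10 = 38.

38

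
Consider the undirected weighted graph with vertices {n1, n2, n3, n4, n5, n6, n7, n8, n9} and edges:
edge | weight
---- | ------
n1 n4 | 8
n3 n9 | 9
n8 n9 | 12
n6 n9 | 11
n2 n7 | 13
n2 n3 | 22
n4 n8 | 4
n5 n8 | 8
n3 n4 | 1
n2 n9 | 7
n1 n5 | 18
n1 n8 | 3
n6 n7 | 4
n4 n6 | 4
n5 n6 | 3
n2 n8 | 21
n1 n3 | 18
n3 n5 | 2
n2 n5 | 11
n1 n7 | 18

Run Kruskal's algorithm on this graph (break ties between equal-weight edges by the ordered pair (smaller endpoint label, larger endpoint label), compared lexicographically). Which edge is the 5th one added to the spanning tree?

Sort edges by weight, then run Kruskal:
n3 n4 (1): add — endpoints in different components.
n3 n5 (2): add — endpoints in different components.
n1 n8 (3): add — endpoints in different components.
n5 n6 (3): add — endpoints in different components.
n4 n6 (4): skip — n4 and n6 already connected.
n4 n8 (4): add — endpoints in different components.
n6 n7 (4): add — endpoints in different components.
n2 n9 (7): add — endpoints in different components.
n1 n4 (8): skip — n4 and n1 already connected.
n5 n8 (8): skip — n8 and n5 already connected.
n3 n9 (9): add — endpoints in different components.
The 5th edge added is n4 n8.

n4-n8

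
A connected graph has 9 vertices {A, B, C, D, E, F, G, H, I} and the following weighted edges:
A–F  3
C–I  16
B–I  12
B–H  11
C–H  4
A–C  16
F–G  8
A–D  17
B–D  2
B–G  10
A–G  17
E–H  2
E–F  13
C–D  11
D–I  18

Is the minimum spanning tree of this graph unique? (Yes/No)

Kruskal: consider edges lightest-first.
B–D (2): add — endpoints in different components.
E–H (2): add — endpoints in different components.
A–F (3): add — endpoints in different components.
C–H (4): add — endpoints in different components.
F–G (8): add — endpoints in different components.
B–G (10): add — endpoints in different components.
B–H (11): add — endpoints in different components.
C–D (11): skip — C and D already connected.
B–I (12): add — endpoints in different components.
Non-tree edge C–D has weight 11, equal to the heaviest edge on its tree cycle — swapping gives another MST of the same weight. Not unique.

No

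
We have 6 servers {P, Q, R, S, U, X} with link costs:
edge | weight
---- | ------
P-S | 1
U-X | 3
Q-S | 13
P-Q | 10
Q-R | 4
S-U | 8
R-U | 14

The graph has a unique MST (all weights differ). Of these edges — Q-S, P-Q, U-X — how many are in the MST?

2

Sort edges by weight, then run Kruskal:
P-S (1): add. Components now {R} {P,S} {U} {X} {Q}
U-X (3): add. Components now {R} {P,S} {U,X} {Q}
Q-R (4): add. Components now {Q,R} {P,S} {U,X}
S-U (8): add. Components now {Q,R} {P,S,U,X}
P-Q (10): add. Components now {P,Q,R,S,U,X}
MST edge set: {P-S, U-X, Q-R, S-U, P-Q}.
Of the listed edges, {P-Q, U-X} are in the MST → 2.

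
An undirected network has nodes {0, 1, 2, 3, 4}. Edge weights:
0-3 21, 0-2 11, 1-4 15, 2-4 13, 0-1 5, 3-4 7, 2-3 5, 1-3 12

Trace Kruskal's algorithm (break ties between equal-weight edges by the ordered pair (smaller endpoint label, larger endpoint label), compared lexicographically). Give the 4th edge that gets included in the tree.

0-2

Kruskal: consider edges lightest-first.
0-1 (5): add — endpoints in different components.
2-3 (5): add — endpoints in different components.
3-4 (7): add — endpoints in different components.
0-2 (11): add — endpoints in different components.
The 4th edge added is 0-2.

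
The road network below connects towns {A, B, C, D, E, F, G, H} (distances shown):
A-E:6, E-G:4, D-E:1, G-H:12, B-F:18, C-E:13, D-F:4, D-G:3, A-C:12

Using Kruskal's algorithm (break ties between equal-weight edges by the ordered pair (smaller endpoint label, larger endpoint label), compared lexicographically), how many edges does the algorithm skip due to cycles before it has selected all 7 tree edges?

Sort edges by weight, then run Kruskal:
D-E (1): add — endpoints in different components.
D-G (3): add — endpoints in different components.
D-F (4): add — endpoints in different components.
E-G (4): skip — E and G already connected.
A-E (6): add — endpoints in different components.
A-C (12): add — endpoints in different components.
G-H (12): add — endpoints in different components.
C-E (13): skip — C and E already connected.
B-F (18): add — endpoints in different components.
Edges rejected before the tree was complete: 2.

2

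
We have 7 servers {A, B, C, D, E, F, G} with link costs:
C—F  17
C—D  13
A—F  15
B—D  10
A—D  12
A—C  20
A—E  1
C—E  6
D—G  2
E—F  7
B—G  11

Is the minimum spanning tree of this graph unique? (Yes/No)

Yes

Kruskal's algorithm — process edges by increasing weight (ties by edge label):
A—E (1): add — endpoints in different components.
D—G (2): add — endpoints in different components.
C—E (6): add — endpoints in different components.
E—F (7): add — endpoints in different components.
B—D (10): add — endpoints in different components.
B—G (11): skip — B and G already connected.
A—D (12): add — endpoints in different components.
Every non-tree edge has weight strictly greater than the heaviest edge on the tree path between its endpoints, so the MST is unique.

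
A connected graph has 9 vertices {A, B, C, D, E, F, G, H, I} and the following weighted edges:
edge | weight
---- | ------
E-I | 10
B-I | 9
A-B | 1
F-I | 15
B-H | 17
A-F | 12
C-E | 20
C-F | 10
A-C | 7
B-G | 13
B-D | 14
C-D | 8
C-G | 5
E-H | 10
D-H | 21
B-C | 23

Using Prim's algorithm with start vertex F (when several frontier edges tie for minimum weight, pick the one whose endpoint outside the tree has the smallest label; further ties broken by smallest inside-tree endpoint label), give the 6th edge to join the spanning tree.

B-I

Grow the tree from F using Prim:
Step 1: cheapest edge leaving the tree is C-F (10); add C.
Step 2: cheapest edge leaving the tree is C-G (5); add G.
Step 3: cheapest edge leaving the tree is A-C (7); add A.
Step 4: cheapest edge leaving the tree is A-B (1); add B.
Step 5: cheapest edge leaving the tree is C-D (8); add D.
Step 6: cheapest edge leaving the tree is B-I (9); add I.
Step 7: cheapest edge leaving the tree is E-I (10); add E.
Step 8: cheapest edge leaving the tree is E-H (10); add H.
The 6th edge added is B-I.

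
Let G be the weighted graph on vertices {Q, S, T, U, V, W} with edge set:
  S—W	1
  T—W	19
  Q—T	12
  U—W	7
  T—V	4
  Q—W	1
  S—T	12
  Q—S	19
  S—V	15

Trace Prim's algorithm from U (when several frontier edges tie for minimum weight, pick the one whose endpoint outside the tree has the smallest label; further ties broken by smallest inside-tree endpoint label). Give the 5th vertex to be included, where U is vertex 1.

Prim, starting at U.
Step 1: frontier [U—W 7] → take U—W (7); add W.
Step 2: frontier [Q—W 1, S—W 1, T—W 19] → take Q—W (1); add Q.
Step 3: frontier [Q—T 12, Q—S 19, S—W 1, T—W 19] → take S—W (1); add S.
Step 4: frontier [Q—T 12, S—T 12, S—V 15, T—W 19] → take Q—T (12); add T.
Step 5: frontier [S—V 15, T—V 4] → take T—V (4); add V.
Vertex order: U, W, Q, S, T, V. The 5th vertex is T.

T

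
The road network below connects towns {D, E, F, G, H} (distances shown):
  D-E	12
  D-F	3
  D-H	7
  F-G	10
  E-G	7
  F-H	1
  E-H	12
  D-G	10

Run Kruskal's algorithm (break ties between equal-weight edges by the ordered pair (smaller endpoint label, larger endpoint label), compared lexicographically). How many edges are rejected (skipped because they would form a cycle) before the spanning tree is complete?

Kruskal: consider edges lightest-first.
F-H (1): add. Components now {D} {E} {F,H} {G}
D-F (3): add. Components now {D,F,H} {E} {G}
D-H (7): skip — D and H already connected.
E-G (7): add. Components now {D,F,H} {E,G}
D-G (10): add. Components now {D,E,F,G,H}
Edges rejected before the tree was complete: 1.

1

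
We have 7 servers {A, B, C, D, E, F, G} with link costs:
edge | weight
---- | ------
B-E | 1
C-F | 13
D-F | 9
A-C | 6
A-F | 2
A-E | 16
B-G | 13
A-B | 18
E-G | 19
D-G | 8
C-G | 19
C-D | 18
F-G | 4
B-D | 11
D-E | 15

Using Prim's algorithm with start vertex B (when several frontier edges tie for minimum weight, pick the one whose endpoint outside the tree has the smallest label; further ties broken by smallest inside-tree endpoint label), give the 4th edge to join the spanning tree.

Grow the tree from B using Prim:
Step 1: cheapest edge leaving the tree is B-E (1); add E.
Step 2: cheapest edge leaving the tree is B-D (11); add D.
Step 3: cheapest edge leaving the tree is D-G (8); add G.
Step 4: cheapest edge leaving the tree is F-G (4); add F.
Step 5: cheapest edge leaving the tree is A-F (2); add A.
Step 6: cheapest edge leaving the tree is A-C (6); add C.
The 4th edge added is F-G.

F-G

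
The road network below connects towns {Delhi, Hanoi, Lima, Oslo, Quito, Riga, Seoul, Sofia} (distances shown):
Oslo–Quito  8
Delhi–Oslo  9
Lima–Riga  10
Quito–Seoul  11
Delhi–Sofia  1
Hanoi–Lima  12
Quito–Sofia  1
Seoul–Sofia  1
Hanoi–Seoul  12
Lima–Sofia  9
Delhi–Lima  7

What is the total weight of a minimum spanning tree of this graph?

Kruskal's algorithm — process edges by increasing weight (ties by edge label):
Delhi–Sofia (1): add — endpoints in different components.
Quito–Sofia (1): add — endpoints in different components.
Seoul–Sofia (1): add — endpoints in different components.
Delhi–Lima (7): add — endpoints in different components.
Oslo–Quito (8): add — endpoints in different components.
Delhi–Oslo (9): skip — Delhi and Oslo already connected.
Lima–Sofia (9): skip — Lima and Sofia already connected.
Lima–Riga (10): add — endpoints in different components.
Quito–Seoul (11): skip — Quito and Seoul already connected.
Hanoi–Lima (12): add — endpoints in different components.
MST edges: Delhi–Sofia, Quito–Sofia, Seoul–Sofia, Delhi–Lima, Oslo–Quito, Lima–Riga, Hanoi–Lima; total weight 1+1+1+7+8+10+12 = 40.

40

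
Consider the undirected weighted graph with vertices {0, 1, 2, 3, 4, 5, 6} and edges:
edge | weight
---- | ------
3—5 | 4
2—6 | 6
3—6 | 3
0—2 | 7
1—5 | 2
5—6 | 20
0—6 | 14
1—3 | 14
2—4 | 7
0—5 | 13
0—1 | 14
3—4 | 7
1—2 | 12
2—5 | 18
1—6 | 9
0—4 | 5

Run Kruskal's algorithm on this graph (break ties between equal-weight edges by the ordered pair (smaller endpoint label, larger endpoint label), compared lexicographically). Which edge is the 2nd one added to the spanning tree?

3-6

Kruskal's algorithm — process edges by increasing weight (ties by edge label):
1—5 (2): add — endpoints in different components.
3—6 (3): add — endpoints in different components.
3—5 (4): add — endpoints in different components.
0—4 (5): add — endpoints in different components.
2—6 (6): add — endpoints in different components.
0—2 (7): add — endpoints in different components.
The 2nd edge added is 3—6.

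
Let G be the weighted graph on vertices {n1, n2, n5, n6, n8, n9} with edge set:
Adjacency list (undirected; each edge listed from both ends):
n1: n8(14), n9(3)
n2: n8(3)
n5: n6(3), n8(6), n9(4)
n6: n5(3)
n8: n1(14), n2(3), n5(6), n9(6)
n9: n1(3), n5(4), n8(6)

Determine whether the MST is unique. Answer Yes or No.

Sort edges by weight, then run Kruskal:
n1-n9 (3): add. Components now {n2} {n1,n9} {n8} {n6} {n5}
n2-n8 (3): add. Components now {n2,n8} {n1,n9} {n6} {n5}
n5-n6 (3): add. Components now {n2,n8} {n1,n9} {n5,n6}
n5-n9 (4): add. Components now {n2,n8} {n1,n5,n6,n9}
n5-n8 (6): add. Components now {n1,n2,n5,n6,n8,n9}
Non-tree edge n8-n9 has weight 6, equal to the heaviest edge on its tree cycle — swapping gives another MST of the same weight. Not unique.

No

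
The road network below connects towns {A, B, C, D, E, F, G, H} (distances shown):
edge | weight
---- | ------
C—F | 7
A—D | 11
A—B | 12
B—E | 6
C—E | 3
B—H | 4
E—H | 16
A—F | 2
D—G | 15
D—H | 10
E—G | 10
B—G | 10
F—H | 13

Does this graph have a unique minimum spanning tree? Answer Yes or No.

No

Kruskal: consider edges lightest-first.
A—F (2): add — endpoints in different components.
C—E (3): add — endpoints in different components.
B—H (4): add — endpoints in different components.
B—E (6): add — endpoints in different components.
C—F (7): add — endpoints in different components.
B—G (10): add — endpoints in different components.
D—H (10): add — endpoints in different components.
Non-tree edge E—G has weight 10, equal to the heaviest edge on its tree cycle — swapping gives another MST of the same weight. Not unique.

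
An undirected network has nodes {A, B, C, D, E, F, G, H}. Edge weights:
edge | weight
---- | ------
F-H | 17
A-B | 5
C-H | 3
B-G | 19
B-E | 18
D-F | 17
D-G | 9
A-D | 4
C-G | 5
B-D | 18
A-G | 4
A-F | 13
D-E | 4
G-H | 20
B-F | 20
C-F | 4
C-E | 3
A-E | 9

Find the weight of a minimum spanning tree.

Kruskal: consider edges lightest-first.
C-E (3): add — endpoints in different components.
C-H (3): add — endpoints in different components.
A-D (4): add — endpoints in different components.
A-G (4): add — endpoints in different components.
C-F (4): add — endpoints in different components.
D-E (4): add — endpoints in different components.
A-B (5): add — endpoints in different components.
MST edges: C-E, C-H, A-D, A-G, C-F, D-E, A-B; total weight 3+3+4+4+4+4+5 = 27.

27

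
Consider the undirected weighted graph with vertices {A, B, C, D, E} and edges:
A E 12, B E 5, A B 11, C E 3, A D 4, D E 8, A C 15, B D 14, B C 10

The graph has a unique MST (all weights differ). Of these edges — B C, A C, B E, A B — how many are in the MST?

Sort edges by weight, then run Kruskal:
C E (3): add. Components now {A} {B} {C,E} {D}
A D (4): add. Components now {A,D} {B} {C,E}
B E (5): add. Components now {A,D} {B,C,E}
D E (8): add. Components now {A,B,C,D,E}
MST edge set: {C E, A D, B E, D E}.
Of the listed edges, {B E} are in the MST → 1.

1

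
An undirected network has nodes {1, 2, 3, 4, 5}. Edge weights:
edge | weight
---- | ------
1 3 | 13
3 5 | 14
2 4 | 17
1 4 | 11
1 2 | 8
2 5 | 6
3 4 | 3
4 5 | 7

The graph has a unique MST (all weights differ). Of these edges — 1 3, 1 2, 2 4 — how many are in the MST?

1

Kruskal: consider edges lightest-first.
3 4 (3): add. Components now {1} {2} {3,4} {5}
2 5 (6): add. Components now {1} {2,5} {3,4}
4 5 (7): add. Components now {1} {2,3,4,5}
1 2 (8): add. Components now {1,2,3,4,5}
MST edge set: {3 4, 2 5, 4 5, 1 2}.
Of the listed edges, {1 2} are in the MST → 1.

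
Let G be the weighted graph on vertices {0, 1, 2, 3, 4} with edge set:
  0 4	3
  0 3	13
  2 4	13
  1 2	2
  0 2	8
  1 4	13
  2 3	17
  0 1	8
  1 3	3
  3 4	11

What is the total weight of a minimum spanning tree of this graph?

Kruskal's algorithm — process edges by increasing weight (ties by edge label):
1 2 (2): add — endpoints in different components.
0 4 (3): add — endpoints in different components.
1 3 (3): add — endpoints in different components.
0 1 (8): add — endpoints in different components.
MST edges: 1 2, 0 4, 1 3, 0 1; total weight 2+3+3+8 = 16.

16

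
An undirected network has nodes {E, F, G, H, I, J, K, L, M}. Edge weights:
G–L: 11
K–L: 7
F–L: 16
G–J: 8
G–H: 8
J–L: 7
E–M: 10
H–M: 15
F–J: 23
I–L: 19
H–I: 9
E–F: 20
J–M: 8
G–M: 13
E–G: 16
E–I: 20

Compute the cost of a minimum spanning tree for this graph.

73

Grow the tree from I using Prim:
Step 1: cheapest edge leaving the tree is H–I (9); add H.
Step 2: cheapest edge leaving the tree is G–H (8); add G.
Step 3: cheapest edge leaving the tree is G–J (8); add J.
Step 4: cheapest edge leaving the tree is J–L (7); add L.
Step 5: cheapest edge leaving the tree is K–L (7); add K.
Step 6: cheapest edge leaving the tree is J–M (8); add M.
Step 7: cheapest edge leaving the tree is E–M (10); add E.
Step 8: cheapest edge leaving the tree is F–L (16); add F.
MST edges: H–I, G–H, G–J, J–L, K–L, J–M, E–M, F–L; total weight 9+8+8+7+7+8+10+16 = 73.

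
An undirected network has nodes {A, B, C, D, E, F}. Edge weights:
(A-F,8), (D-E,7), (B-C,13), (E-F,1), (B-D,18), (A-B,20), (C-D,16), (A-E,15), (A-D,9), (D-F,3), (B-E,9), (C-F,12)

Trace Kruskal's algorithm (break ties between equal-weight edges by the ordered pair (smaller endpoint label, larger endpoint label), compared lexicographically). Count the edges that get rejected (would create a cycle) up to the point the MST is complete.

Sort edges by weight, then run Kruskal:
E-F (1): add. Components now {A} {B} {C} {D} {E,F}
D-F (3): add. Components now {A} {B} {C} {D,E,F}
D-E (7): skip — D and E already connected.
A-F (8): add. Components now {A,D,E,F} {B} {C}
A-D (9): skip — A and D already connected.
B-E (9): add. Components now {A,B,D,E,F} {C}
C-F (12): add. Components now {A,B,C,D,E,F}
Edges rejected before the tree was complete: 2.

2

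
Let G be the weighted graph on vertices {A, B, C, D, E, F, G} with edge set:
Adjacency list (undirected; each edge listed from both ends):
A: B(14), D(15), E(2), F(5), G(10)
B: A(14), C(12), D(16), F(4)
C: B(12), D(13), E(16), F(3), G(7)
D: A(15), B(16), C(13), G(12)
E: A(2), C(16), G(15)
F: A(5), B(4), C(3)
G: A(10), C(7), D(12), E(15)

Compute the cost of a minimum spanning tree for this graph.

33

Sort edges by weight, then run Kruskal:
A—E (2): add — endpoints in different components.
C—F (3): add — endpoints in different components.
B—F (4): add — endpoints in different components.
A—F (5): add — endpoints in different components.
C—G (7): add — endpoints in different components.
A—G (10): skip — A and G already connected.
B—C (12): skip — B and C already connected.
D—G (12): add — endpoints in different components.
MST edges: A—E, C—F, B—F, A—F, C—G, D—G; total weight 2+3+4+5+7+12 = 33.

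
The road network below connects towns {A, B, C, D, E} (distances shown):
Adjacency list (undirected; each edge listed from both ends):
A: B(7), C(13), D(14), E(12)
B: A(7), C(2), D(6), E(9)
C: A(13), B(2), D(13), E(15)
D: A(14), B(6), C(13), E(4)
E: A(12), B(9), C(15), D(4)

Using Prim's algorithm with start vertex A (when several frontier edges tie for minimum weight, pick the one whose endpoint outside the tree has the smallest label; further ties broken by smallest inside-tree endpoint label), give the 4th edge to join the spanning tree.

Prim, starting at A.
Step 1: frontier [A–B 7, A–E 12, A–C 13, A–D 14] → take A–B (7); add B.
Step 2: frontier [A–E 12, A–C 13, A–D 14, B–C 2, B–D 6, B–E 9] → take B–C (2); add C.
Step 3: frontier [A–E 12, A–D 14, B–D 6, B–E 9, C–D 13, C–E 15] → take B–D (6); add D.
Step 4: frontier [A–E 12, B–E 9, C–E 15, D–E 4] → take D–E (4); add E.
The 4th edge added is D–E.

D-E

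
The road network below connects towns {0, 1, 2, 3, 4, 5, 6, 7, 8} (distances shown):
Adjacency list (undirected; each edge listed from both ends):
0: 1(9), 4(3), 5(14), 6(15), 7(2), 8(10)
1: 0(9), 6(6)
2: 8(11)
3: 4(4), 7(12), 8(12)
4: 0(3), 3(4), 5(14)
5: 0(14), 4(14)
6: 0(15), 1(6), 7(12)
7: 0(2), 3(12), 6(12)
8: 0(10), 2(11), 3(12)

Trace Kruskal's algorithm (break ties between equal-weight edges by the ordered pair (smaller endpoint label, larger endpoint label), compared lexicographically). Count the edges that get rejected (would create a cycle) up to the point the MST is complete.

Sort edges by weight, then run Kruskal:
0 7 (2): add — endpoints in different components.
0 4 (3): add — endpoints in different components.
3 4 (4): add — endpoints in different components.
1 6 (6): add — endpoints in different components.
0 1 (9): add — endpoints in different components.
0 8 (10): add — endpoints in different components.
2 8 (11): add — endpoints in different components.
3 7 (12): skip — 3 and 7 already connected.
3 8 (12): skip — 3 and 8 already connected.
6 7 (12): skip — 6 and 7 already connected.
0 5 (14): add — endpoints in different components.
Edges rejected before the tree was complete: 3.

3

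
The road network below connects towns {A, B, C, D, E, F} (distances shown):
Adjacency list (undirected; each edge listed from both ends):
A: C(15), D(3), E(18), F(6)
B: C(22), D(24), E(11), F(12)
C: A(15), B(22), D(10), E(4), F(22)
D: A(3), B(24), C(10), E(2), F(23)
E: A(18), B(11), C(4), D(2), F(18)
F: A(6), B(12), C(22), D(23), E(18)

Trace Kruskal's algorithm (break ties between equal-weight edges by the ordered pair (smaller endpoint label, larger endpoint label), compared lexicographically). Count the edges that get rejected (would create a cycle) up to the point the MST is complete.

1

Kruskal's algorithm — process edges by increasing weight (ties by edge label):
D E (2): add. Components now {A} {B} {C} {D,E} {F}
A D (3): add. Components now {A,D,E} {B} {C} {F}
C E (4): add. Components now {A,C,D,E} {B} {F}
A F (6): add. Components now {A,C,D,E,F} {B}
C D (10): skip — C and D already connected.
B E (11): add. Components now {A,B,C,D,E,F}
Edges rejected before the tree was complete: 1.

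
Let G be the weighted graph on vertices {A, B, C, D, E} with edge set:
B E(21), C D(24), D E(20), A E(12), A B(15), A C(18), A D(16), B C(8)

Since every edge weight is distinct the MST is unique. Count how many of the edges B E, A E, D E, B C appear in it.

2

Kruskal's algorithm — process edges by increasing weight (ties by edge label):
B C (8): add. Components now {A} {B,C} {D} {E}
A E (12): add. Components now {A,E} {B,C} {D}
A B (15): add. Components now {A,B,C,E} {D}
A D (16): add. Components now {A,B,C,D,E}
MST edge set: {B C, A E, A B, A D}.
Of the listed edges, {A E, B C} are in the MST → 2.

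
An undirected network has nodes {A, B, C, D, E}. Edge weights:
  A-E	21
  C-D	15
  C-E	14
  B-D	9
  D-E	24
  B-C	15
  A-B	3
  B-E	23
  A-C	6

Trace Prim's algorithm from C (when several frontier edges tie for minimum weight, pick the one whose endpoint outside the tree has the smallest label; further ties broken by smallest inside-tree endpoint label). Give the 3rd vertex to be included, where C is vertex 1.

Prim's algorithm from C:
Step 1: frontier [A-C 6, C-E 14, B-C 15, C-D 15] → take A-C (6); add A.
Step 2: frontier [A-B 3, A-E 21, C-E 14, B-C 15, C-D 15] → take A-B (3); add B.
Step 3: frontier [A-E 21, B-D 9, B-E 23, C-E 14, C-D 15] → take B-D (9); add D.
Step 4: frontier [A-E 21, B-E 23, C-E 14, D-E 24] → take C-E (14); add E.
Vertex order: C, A, B, D, E. The 3rd vertex is B.

B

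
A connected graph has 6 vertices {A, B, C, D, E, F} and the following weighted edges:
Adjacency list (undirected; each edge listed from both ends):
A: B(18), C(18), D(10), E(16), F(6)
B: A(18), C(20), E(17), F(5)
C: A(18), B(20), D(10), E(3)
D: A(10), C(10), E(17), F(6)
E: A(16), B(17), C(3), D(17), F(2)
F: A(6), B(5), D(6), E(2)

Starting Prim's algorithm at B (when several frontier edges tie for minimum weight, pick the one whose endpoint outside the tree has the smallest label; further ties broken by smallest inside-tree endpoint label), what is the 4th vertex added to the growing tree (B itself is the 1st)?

Prim, starting at B.
Step 1: frontier [B F 5, B E 17, A B 18, B C 20] → take B F (5); add F.
Step 2: frontier [B E 17, A B 18, B C 20, E F 2, A F 6, D F 6] → take E F (2); add E.
Step 3: frontier [A B 18, B C 20, C E 3, A E 16, D E 17, A F 6, D F 6] → take C E (3); add C.
Step 4: frontier [A B 18, C D 10, A C 18, A E 16, D E 17, A F 6, D F 6] → take A F (6); add A.
Step 5: frontier [A D 10, C D 10, D E 17, D F 6] → take D F (6); add D.
Vertex order: B, F, E, C, A, D. The 4th vertex is C.

C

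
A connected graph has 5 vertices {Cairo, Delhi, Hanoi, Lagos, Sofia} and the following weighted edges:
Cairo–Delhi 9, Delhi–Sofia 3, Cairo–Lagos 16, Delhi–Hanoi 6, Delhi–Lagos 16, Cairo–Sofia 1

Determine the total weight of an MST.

Kruskal's algorithm — process edges by increasing weight (ties by edge label):
Cairo–Sofia (1): add. Components now {Cairo,Sofia} {Lagos} {Hanoi} {Delhi}
Delhi–Sofia (3): add. Components now {Cairo,Delhi,Sofia} {Lagos} {Hanoi}
Delhi–Hanoi (6): add. Components now {Cairo,Delhi,Hanoi,Sofia} {Lagos}
Cairo–Delhi (9): skip — Cairo and Delhi already connected.
Cairo–Lagos (16): add. Components now {Cairo,Delhi,Hanoi,Lagos,Sofia}
MST edges: Cairo–Sofia, Delhi–Sofia, Delhi–Hanoi, Cairo–Lagos; total weight 1+3+6+16 = 26.

26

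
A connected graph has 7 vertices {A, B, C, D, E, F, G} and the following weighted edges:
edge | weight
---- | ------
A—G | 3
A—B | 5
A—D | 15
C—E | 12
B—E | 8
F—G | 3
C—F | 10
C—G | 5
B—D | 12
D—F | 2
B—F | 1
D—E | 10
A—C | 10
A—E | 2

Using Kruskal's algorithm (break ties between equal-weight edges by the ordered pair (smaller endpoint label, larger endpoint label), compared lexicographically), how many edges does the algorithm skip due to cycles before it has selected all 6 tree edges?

1

Kruskal: consider edges lightest-first.
B—F (1): add — endpoints in different components.
A—E (2): add — endpoints in different components.
D—F (2): add — endpoints in different components.
A—G (3): add — endpoints in different components.
F—G (3): add — endpoints in different components.
A—B (5): skip — A and B already connected.
C—G (5): add — endpoints in different components.
Edges rejected before the tree was complete: 1.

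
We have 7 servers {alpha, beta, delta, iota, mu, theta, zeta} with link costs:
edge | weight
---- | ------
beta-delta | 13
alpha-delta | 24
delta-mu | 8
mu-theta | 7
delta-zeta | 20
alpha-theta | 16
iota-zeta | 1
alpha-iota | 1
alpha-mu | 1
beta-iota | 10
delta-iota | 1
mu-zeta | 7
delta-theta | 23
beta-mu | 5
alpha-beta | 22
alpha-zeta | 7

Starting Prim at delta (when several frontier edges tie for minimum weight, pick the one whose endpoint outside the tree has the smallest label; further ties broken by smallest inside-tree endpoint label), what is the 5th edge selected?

Grow the tree from delta using Prim:
Step 1: cheapest edge leaving the tree is delta-iota (1); add iota.
Step 2: cheapest edge leaving the tree is alpha-iota (1); add alpha.
Step 3: cheapest edge leaving the tree is alpha-mu (1); add mu.
Step 4: cheapest edge leaving the tree is iota-zeta (1); add zeta.
Step 5: cheapest edge leaving the tree is beta-mu (5); add beta.
Step 6: cheapest edge leaving the tree is mu-theta (7); add theta.
The 5th edge added is beta-mu.

beta-mu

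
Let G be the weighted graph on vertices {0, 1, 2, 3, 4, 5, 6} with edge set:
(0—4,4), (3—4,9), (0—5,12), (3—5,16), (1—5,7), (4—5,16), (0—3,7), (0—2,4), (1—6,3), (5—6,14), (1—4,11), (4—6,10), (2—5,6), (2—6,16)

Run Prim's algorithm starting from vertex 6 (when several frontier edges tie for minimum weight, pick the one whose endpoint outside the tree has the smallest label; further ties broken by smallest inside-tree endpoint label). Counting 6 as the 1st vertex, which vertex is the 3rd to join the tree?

5

Grow the tree from 6 using Prim:
Step 1: cheapest edge leaving the tree is 1—6 (3); add 1.
Step 2: cheapest edge leaving the tree is 1—5 (7); add 5.
Step 3: cheapest edge leaving the tree is 2—5 (6); add 2.
Step 4: cheapest edge leaving the tree is 0—2 (4); add 0.
Step 5: cheapest edge leaving the tree is 0—4 (4); add 4.
Step 6: cheapest edge leaving the tree is 0—3 (7); add 3.
Vertex order: 6, 1, 5, 2, 0, 4, 3. The 3rd vertex is 5.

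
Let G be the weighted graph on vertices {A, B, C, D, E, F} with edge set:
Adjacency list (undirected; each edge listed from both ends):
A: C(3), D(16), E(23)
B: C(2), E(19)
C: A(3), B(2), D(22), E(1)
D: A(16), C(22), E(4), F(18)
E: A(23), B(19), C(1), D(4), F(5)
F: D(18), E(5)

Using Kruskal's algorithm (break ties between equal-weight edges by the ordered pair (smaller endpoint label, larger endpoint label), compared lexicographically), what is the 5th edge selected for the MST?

Kruskal's algorithm — process edges by increasing weight (ties by edge label):
C E (1): add — endpoints in different components.
B C (2): add — endpoints in different components.
A C (3): add — endpoints in different components.
D E (4): add — endpoints in different components.
E F (5): add — endpoints in different components.
The 5th edge added is E F.

E-F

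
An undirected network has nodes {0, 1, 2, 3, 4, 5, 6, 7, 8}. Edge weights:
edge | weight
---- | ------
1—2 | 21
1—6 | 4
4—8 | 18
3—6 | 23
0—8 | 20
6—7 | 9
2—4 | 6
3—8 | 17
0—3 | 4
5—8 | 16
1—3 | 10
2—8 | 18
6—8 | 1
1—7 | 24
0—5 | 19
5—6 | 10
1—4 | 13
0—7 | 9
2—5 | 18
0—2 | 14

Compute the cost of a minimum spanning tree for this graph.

56

Sort edges by weight, then run Kruskal:
6—8 (1): add — endpoints in different components.
0—3 (4): add — endpoints in different components.
1—6 (4): add — endpoints in different components.
2—4 (6): add — endpoints in different components.
0—7 (9): add — endpoints in different components.
6—7 (9): add — endpoints in different components.
1—3 (10): skip — 1 and 3 already connected.
5—6 (10): add — endpoints in different components.
1—4 (13): add — endpoints in different components.
MST edges: 6—8, 0—3, 1—6, 2—4, 0—7, 6—7, 5—6, 1—4; total weight 1+4+4+6+9+9+10+13 = 56.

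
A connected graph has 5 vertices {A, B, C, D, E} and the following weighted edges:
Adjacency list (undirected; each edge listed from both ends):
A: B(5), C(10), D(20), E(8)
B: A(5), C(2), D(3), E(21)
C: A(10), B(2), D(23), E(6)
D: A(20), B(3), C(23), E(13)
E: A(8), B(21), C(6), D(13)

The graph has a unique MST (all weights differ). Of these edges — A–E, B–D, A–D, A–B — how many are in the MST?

Sort edges by weight, then run Kruskal:
B–C (2): add — endpoints in different components.
B–D (3): add — endpoints in different components.
A–B (5): add — endpoints in different components.
C–E (6): add — endpoints in different components.
MST edge set: {B–C, B–D, A–B, C–E}.
Of the listed edges, {B–D, A–B} are in the MST → 2.

2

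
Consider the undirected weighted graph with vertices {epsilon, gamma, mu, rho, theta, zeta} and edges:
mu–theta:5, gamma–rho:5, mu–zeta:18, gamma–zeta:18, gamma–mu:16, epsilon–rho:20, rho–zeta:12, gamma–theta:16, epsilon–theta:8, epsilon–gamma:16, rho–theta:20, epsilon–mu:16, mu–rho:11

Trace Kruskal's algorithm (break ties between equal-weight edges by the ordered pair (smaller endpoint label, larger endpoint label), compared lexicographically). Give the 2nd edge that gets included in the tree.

Kruskal: consider edges lightest-first.
gamma–rho (5): add. Components now {theta} {gamma,rho} {epsilon} {zeta} {mu}
mu–theta (5): add. Components now {mu,theta} {gamma,rho} {epsilon} {zeta}
epsilon–theta (8): add. Components now {epsilon,mu,theta} {gamma,rho} {zeta}
mu–rho (11): add. Components now {epsilon,gamma,mu,rho,theta} {zeta}
rho–zeta (12): add. Components now {epsilon,gamma,mu,rho,theta,zeta}
The 2nd edge added is mu–theta.

mu-theta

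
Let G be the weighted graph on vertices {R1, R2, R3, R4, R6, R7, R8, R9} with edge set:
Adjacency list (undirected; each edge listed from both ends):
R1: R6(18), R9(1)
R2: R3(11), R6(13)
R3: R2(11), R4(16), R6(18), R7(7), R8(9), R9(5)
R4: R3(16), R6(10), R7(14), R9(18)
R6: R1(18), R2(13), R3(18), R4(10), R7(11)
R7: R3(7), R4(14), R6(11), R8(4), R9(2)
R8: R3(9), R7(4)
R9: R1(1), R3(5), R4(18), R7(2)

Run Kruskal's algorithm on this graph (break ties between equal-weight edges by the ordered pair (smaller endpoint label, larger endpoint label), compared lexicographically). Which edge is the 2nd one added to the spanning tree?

Kruskal's algorithm — process edges by increasing weight (ties by edge label):
R1—R9 (1): add — endpoints in different components.
R7—R9 (2): add — endpoints in different components.
R7—R8 (4): add — endpoints in different components.
R3—R9 (5): add — endpoints in different components.
R3—R7 (7): skip — R3 and R7 already connected.
R3—R8 (9): skip — R8 and R3 already connected.
R4—R6 (10): add — endpoints in different components.
R2—R3 (11): add — endpoints in different components.
R6—R7 (11): add — endpoints in different components.
The 2nd edge added is R7—R9.

R7-R9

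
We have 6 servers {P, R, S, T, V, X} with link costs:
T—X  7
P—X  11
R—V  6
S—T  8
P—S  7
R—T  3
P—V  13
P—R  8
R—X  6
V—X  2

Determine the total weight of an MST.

Grow the tree from P using Prim:
Step 1: cheapest edge leaving the tree is P—S (7); add S.
Step 2: cheapest edge leaving the tree is P—R (8); add R.
Step 3: cheapest edge leaving the tree is R—T (3); add T.
Step 4: cheapest edge leaving the tree is R—V (6); add V.
Step 5: cheapest edge leaving the tree is V—X (2); add X.
MST edges: P—S, P—R, R—T, R—V, V—X; total weight 7+8+3+6+2 = 26.

26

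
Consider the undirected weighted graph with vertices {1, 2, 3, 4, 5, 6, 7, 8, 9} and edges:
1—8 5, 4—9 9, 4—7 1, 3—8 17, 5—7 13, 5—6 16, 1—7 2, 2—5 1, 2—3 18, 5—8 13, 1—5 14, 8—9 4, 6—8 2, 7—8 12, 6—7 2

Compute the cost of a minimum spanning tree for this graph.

Prim, starting at 3.
Step 1: cheapest edge leaving the tree is 3—8 (17); add 8.
Step 2: cheapest edge leaving the tree is 6—8 (2); add 6.
Step 3: cheapest edge leaving the tree is 6—7 (2); add 7.
Step 4: cheapest edge leaving the tree is 4—7 (1); add 4.
Step 5: cheapest edge leaving the tree is 1—7 (2); add 1.
Step 6: cheapest edge leaving the tree is 8—9 (4); add 9.
Step 7: cheapest edge leaving the tree is 5—7 (13); add 5.
Step 8: cheapest edge leaving the tree is 2—5 (1); add 2.
MST edges: 3—8, 6—8, 6—7, 4—7, 1—7, 8—9, 5—7, 2—5; total weight 17+2+2+1+2+4+13+1 = 42.

42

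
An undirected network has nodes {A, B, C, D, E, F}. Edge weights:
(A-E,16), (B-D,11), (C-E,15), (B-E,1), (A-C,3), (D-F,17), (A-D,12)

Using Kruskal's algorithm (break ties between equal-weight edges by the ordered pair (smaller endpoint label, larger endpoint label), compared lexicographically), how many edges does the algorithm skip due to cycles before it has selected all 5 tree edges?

Sort edges by weight, then run Kruskal:
B-E (1): add — endpoints in different components.
A-C (3): add — endpoints in different components.
B-D (11): add — endpoints in different components.
A-D (12): add — endpoints in different components.
C-E (15): skip — C and E already connected.
A-E (16): skip — A and E already connected.
D-F (17): add — endpoints in different components.
Edges rejected before the tree was complete: 2.

2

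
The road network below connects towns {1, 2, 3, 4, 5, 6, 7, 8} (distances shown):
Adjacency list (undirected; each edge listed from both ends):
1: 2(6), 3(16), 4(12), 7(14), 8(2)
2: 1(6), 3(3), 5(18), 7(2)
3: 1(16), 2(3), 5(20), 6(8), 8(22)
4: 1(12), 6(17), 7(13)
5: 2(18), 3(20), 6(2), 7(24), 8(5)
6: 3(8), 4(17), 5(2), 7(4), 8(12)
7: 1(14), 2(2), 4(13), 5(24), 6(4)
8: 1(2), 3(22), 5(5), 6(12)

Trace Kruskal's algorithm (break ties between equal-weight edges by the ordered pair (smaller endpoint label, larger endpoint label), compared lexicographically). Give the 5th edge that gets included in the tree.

6-7

Sort edges by weight, then run Kruskal:
1–8 (2): add — endpoints in different components.
2–7 (2): add — endpoints in different components.
5–6 (2): add — endpoints in different components.
2–3 (3): add — endpoints in different components.
6–7 (4): add — endpoints in different components.
5–8 (5): add — endpoints in different components.
1–2 (6): skip — 1 and 2 already connected.
3–6 (8): skip — 3 and 6 already connected.
1–4 (12): add — endpoints in different components.
The 5th edge added is 6–7.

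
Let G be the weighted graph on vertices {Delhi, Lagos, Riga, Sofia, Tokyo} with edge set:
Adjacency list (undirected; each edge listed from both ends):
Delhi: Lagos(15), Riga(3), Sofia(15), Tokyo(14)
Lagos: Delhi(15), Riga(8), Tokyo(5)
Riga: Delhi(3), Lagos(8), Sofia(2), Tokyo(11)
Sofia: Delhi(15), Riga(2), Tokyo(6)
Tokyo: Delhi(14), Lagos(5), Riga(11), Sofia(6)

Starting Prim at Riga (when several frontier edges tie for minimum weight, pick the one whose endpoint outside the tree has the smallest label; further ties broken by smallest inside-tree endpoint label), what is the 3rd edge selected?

Prim, starting at Riga.
Step 1: cheapest edge leaving the tree is Riga-Sofia (2); add Sofia.
Step 2: cheapest edge leaving the tree is Delhi-Riga (3); add Delhi.
Step 3: cheapest edge leaving the tree is Sofia-Tokyo (6); add Tokyo.
Step 4: cheapest edge leaving the tree is Lagos-Tokyo (5); add Lagos.
The 3rd edge added is Sofia-Tokyo.

Sofia-Tokyo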